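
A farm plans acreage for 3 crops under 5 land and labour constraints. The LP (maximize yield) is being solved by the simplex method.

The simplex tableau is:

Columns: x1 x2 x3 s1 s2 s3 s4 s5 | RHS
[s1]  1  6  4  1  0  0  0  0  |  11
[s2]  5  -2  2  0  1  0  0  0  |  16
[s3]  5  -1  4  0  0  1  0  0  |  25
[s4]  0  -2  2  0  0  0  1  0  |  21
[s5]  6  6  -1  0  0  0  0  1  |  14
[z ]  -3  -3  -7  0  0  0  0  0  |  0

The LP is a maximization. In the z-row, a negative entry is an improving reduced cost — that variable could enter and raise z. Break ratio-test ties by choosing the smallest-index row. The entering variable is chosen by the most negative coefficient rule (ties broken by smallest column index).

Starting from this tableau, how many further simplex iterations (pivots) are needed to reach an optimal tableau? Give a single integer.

2

pivot: x3 in, s1 out → z = 77/4
pivot: x1 in, s2 out → z = 133/6
No improving column remains; optimal.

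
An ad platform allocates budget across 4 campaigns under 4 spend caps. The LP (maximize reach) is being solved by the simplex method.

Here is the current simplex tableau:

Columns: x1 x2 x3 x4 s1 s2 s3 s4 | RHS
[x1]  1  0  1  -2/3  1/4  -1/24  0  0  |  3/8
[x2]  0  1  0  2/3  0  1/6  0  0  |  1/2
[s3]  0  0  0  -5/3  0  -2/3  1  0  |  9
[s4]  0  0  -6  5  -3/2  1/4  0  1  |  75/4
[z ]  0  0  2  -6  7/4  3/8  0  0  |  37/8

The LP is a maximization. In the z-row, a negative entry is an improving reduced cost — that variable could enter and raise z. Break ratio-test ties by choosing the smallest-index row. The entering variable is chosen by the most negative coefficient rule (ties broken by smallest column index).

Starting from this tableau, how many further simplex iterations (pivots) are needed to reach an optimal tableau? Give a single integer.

pivot: x4 in, x2 out → z = 73/8
No improving column remains; optimal.

1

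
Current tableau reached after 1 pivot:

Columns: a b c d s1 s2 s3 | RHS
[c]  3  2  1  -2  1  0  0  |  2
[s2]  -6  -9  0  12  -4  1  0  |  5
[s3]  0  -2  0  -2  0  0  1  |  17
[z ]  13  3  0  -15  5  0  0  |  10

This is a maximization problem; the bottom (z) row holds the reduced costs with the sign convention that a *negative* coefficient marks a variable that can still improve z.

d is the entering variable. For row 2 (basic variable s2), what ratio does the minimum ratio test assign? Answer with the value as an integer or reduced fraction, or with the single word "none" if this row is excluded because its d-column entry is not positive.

Ratio = RHS / (d entry) = 5 / 12 = 5/12.

5/12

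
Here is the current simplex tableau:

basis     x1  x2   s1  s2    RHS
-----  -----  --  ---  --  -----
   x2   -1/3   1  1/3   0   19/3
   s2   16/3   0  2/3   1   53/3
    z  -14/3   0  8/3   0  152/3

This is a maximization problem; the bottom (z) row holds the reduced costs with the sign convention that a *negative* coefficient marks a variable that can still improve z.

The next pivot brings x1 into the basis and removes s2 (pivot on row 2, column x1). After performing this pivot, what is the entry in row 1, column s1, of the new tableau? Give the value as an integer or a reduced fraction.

Pivot element is row 2, column x1: 16/3.
Normalize row 2: new (row 2, s1) = (2/3)/(16/3) = 1/8.
row 1 ← row 1 − (-1/3)·(new row 2): 1/3 − (-1/3)·(1/8) = 3/8.

3/8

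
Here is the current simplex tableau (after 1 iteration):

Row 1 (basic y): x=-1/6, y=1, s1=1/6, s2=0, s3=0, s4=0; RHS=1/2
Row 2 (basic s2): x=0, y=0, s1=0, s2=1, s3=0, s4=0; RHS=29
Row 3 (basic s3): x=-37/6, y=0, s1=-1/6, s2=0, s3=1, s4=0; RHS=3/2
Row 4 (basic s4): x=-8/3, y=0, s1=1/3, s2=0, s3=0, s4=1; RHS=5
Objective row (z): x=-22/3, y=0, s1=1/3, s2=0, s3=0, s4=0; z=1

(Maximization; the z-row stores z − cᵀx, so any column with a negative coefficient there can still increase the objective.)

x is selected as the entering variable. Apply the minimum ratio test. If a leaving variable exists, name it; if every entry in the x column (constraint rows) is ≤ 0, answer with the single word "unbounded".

x-column entries: row 1: -1/6, row 2: 0, row 3: -37/6, row 4: -8/3. All ≤ 0, so x can increase without bound; the LP is unbounded in this direction.

unbounded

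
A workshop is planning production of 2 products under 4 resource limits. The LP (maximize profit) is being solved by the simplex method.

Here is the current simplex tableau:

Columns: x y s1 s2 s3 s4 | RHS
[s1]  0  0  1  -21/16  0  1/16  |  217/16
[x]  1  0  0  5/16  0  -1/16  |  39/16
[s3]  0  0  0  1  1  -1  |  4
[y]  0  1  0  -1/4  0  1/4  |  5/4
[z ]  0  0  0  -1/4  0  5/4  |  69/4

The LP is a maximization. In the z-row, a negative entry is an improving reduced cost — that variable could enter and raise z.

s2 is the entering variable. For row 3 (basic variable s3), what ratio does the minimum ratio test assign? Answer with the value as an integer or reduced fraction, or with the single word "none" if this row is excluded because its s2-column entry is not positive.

4

Ratio = RHS / (s2 entry) = 4 / 1 = 4.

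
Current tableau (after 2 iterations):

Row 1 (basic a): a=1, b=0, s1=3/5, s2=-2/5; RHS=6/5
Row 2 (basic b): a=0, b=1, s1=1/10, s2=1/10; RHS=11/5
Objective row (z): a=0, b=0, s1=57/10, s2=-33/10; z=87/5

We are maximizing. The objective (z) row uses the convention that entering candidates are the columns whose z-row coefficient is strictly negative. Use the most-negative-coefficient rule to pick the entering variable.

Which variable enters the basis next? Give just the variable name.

s2

Objective-row coefficients: a: 0, b: 0, s1: 57/10, s2: -33/10.
The most negative is -33/10 in column s2, so s2 enters.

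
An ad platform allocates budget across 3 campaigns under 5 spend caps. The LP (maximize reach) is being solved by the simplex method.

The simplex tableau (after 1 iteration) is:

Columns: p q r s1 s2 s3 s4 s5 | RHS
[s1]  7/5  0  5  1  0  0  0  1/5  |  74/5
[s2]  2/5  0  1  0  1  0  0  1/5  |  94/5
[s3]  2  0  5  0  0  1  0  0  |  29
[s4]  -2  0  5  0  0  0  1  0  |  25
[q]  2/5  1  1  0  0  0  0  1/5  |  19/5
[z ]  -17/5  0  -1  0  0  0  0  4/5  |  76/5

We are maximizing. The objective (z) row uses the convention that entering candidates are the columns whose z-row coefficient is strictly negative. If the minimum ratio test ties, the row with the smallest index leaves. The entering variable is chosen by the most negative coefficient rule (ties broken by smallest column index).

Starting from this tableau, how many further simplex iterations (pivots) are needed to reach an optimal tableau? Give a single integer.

1

pivot: p in, q out → z = 95/2
No improving column remains; optimal.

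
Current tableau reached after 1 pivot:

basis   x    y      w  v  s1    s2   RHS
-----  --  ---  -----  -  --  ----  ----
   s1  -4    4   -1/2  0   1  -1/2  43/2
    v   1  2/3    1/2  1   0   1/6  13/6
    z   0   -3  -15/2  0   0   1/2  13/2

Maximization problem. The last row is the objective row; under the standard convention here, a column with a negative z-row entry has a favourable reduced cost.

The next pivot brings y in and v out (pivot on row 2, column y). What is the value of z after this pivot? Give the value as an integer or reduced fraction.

65/4

Minimum ratio for y: (13/6)/(2/3) = 13/4.
z changes by −(z-row coeff of y)·ratio = −(-3)·(13/4) = 39/4.
New z = 13/2 + (39/4) = 65/4.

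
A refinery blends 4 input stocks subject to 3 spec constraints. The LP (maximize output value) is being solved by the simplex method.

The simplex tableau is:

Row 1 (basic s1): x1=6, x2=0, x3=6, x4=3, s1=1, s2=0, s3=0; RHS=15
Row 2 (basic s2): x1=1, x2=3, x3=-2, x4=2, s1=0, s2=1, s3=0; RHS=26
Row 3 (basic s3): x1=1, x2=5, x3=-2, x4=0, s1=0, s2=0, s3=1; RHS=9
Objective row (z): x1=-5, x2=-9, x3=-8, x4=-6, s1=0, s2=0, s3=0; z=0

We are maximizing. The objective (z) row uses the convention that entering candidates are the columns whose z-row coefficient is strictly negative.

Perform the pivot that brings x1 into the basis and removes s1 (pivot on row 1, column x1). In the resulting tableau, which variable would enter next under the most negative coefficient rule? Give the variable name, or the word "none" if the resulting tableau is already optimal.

x2

Pivot element 6. New z-row = old z-row − (-5)·(row 1/6).
Updated z-row coefficients: x1: 0, x2: -9, x3: -3, x4: -7/2, s1: 5/6, s2: 0, s3: 0.
The most negative is -9 in column x2, so x2 would enter next.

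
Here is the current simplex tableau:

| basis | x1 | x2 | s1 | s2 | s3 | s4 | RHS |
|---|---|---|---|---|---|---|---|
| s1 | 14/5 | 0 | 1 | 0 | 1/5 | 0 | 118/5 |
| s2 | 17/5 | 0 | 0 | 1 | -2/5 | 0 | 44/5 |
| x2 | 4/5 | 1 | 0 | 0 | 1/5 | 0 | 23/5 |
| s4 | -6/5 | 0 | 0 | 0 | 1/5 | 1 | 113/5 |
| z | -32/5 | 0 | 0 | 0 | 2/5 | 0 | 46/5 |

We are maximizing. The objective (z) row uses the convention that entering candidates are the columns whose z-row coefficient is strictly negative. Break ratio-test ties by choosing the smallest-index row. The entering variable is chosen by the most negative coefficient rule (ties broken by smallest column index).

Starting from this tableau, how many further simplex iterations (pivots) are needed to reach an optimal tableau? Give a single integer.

pivot: x1 in, s2 out → z = 438/17
pivot: s3 in, x2 out → z = 144/5
No improving column remains; optimal.

2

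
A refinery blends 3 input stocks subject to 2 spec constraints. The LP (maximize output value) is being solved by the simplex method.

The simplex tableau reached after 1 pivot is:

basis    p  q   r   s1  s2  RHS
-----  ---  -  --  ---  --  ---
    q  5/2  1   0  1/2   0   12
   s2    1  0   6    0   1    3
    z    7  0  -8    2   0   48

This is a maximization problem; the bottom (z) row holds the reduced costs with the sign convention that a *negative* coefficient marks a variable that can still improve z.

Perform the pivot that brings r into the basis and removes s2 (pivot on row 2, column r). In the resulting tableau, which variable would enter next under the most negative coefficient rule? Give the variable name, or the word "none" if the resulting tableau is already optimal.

Pivot element 6. New z-row = old z-row − (-8)·(row 2/6).
Updated z-row coefficients: p: 25/3, q: 0, r: 0, s1: 2, s2: 4/3.
No coefficient is strictly negative; the tableau after this pivot is optimal.

none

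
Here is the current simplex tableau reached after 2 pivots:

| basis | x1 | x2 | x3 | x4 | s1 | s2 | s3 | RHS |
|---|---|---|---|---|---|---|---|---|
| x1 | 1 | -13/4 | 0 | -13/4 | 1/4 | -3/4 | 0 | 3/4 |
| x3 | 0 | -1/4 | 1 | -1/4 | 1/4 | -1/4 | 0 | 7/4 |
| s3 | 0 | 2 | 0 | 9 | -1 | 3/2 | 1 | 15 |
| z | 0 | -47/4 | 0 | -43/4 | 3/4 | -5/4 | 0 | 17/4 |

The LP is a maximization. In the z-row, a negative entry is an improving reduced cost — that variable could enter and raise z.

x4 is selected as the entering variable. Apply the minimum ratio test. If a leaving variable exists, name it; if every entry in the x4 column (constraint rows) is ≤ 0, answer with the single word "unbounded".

s3

Ratios: row 1 (x1): entry -13/4 ≤ 0, skip; row 2 (x3): entry -1/4 ≤ 0, skip; row 3 (s3): 15/9 = 5/3.
Minimum ratio is in the s3 row, so s3 leaves.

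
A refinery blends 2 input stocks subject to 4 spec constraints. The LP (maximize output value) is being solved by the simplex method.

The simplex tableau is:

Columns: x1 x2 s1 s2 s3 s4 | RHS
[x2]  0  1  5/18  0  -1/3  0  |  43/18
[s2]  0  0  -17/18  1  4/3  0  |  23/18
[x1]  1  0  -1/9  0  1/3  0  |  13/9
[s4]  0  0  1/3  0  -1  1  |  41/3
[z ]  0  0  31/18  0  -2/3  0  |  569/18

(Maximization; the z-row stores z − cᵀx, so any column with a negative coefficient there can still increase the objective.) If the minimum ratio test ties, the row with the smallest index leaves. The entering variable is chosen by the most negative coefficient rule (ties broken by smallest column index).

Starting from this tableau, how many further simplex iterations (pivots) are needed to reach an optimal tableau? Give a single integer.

1

pivot: s3 in, s2 out → z = 129/4
No improving column remains; optimal.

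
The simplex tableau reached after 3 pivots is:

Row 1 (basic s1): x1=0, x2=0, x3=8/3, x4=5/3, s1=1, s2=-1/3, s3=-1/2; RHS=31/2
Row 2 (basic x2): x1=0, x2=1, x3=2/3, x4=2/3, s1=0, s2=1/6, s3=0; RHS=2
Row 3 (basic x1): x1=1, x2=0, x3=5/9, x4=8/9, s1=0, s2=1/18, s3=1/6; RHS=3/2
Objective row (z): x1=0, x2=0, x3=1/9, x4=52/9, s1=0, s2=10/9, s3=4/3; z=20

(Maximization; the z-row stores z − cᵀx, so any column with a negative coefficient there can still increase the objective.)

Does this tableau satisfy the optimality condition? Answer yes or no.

yes

No objective-row coefficient is strictly negative, so no entering variable exists; the tableau is optimal.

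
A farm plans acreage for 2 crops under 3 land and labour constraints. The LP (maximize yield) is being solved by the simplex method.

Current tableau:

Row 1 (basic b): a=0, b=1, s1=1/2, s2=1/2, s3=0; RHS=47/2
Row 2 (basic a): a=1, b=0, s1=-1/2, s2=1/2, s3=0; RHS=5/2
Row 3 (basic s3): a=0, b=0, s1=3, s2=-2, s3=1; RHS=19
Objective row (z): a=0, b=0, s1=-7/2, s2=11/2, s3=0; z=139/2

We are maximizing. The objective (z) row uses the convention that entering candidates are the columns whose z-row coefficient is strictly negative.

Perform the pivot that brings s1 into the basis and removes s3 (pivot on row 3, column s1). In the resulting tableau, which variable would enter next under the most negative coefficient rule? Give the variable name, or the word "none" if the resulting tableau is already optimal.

Pivot element 3. New z-row = old z-row − (-7/2)·(row 3/3).
Updated z-row coefficients: a: 0, b: 0, s1: 0, s2: 19/6, s3: 7/6.
No coefficient is strictly negative; the tableau after this pivot is optimal.

none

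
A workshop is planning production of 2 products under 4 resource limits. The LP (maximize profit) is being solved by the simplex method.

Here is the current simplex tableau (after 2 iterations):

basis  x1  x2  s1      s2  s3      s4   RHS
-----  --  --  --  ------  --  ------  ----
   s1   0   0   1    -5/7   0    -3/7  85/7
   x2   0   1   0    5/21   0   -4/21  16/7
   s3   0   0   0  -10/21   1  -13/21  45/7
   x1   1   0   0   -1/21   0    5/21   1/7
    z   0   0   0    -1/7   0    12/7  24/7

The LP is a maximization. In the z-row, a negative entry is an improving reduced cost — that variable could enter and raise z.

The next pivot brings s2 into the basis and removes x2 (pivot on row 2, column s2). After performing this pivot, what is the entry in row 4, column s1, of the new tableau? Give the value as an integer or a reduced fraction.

0

Pivot element is row 2, column s2: 5/21.
Normalize row 2: new (row 2, s1) = 0/(5/21) = 0.
row 4 ← row 4 − (-1/21)·(new row 2): 0 − (-1/21)·0 = 0.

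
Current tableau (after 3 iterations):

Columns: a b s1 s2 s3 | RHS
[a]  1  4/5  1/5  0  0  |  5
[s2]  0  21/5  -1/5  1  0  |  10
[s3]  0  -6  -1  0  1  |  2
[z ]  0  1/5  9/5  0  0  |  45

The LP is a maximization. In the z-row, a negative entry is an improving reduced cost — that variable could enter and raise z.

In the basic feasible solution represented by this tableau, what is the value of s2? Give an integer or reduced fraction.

s2 is basic (row 2); its value is the RHS of that row: 10.

10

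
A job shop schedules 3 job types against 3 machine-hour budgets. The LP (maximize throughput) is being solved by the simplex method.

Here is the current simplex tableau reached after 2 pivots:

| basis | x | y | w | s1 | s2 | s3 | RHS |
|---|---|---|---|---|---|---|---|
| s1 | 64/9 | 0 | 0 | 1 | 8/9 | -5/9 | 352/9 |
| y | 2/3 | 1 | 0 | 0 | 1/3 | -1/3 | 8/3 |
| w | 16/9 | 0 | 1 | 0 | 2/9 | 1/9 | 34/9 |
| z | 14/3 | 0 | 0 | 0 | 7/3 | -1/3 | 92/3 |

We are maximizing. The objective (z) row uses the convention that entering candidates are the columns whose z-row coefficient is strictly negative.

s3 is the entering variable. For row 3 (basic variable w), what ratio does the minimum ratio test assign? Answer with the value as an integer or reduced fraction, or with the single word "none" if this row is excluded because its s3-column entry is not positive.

Ratio = RHS / (s3 entry) = (34/9) / (1/9) = 34.

34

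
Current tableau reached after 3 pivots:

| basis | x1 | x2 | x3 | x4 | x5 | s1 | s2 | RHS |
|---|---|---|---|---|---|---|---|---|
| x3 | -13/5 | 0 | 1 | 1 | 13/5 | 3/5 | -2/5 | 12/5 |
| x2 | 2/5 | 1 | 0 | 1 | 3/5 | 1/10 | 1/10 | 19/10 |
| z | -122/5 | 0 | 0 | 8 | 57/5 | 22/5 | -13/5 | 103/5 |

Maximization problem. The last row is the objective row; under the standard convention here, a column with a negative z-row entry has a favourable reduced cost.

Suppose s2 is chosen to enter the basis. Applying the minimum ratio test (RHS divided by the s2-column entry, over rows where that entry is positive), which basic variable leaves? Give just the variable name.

Ratios: row 1 (x3): entry -2/5 ≤ 0, skip; row 2 (x2): (19/10)/(1/10) = 19.
Minimum ratio 19 is in the x2 row, so x2 leaves.

x2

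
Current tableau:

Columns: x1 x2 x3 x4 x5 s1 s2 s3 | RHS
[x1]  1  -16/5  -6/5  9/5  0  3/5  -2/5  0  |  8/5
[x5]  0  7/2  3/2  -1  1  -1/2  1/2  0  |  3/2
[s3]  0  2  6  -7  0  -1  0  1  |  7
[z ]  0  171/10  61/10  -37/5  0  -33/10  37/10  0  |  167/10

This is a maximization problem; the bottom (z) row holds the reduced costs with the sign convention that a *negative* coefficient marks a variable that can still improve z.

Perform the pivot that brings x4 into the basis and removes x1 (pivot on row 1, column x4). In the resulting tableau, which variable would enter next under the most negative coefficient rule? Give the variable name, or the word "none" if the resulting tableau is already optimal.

Pivot element 9/5. New z-row = old z-row − (-37/5)·(row 1/(9/5)).
Updated z-row coefficients: x1: 37/9, x2: 71/18, x3: 7/6, x4: 0, x5: 0, s1: -5/6, s2: 37/18, s3: 0.
The most negative is -5/6 in column s1, so s1 would enter next.

s1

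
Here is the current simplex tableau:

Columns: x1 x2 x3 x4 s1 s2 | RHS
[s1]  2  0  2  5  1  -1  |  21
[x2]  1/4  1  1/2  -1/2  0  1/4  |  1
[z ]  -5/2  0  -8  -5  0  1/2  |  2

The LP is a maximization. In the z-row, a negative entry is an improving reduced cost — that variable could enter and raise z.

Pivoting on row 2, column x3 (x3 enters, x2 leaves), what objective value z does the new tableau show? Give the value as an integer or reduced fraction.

18

Minimum ratio for x3: 1/(1/2) = 2.
z changes by −(z-row coeff of x3)·ratio = −(-8)·2 = 16.
New z = 2 + 16 = 18.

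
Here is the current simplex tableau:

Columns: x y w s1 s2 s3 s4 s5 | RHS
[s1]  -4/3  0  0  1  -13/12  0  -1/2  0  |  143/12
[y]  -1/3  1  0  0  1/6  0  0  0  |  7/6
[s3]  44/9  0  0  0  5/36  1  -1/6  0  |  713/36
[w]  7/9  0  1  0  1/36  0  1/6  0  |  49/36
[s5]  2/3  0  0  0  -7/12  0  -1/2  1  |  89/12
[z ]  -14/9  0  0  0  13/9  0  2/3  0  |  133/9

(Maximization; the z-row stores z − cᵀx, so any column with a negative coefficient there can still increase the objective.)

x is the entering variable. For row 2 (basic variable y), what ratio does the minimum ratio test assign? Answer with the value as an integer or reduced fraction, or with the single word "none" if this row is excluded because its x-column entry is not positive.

none

The x entry in row 2 is -1/3 ≤ 0, so this row gives no ratio.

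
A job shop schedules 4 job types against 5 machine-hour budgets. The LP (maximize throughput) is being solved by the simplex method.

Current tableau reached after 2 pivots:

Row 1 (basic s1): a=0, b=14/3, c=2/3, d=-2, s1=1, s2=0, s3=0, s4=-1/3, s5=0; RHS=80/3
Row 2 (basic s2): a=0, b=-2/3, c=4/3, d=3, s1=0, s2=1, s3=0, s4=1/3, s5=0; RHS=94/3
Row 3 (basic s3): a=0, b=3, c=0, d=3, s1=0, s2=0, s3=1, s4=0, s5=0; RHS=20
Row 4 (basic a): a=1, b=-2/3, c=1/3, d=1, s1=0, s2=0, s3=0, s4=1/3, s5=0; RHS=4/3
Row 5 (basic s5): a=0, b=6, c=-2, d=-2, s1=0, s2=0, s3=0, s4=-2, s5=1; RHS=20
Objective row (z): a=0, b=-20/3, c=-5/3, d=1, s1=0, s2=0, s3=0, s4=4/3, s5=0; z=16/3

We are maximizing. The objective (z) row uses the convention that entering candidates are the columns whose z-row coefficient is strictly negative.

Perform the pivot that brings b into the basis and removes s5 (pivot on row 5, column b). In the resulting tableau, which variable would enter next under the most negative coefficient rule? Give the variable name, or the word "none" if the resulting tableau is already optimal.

c

Pivot element 6. New z-row = old z-row − (-20/3)·(row 5/6).
Updated z-row coefficients: a: 0, b: 0, c: -35/9, d: -11/9, s1: 0, s2: 0, s3: 0, s4: -8/9, s5: 10/9.
The most negative is -35/9 in column c, so c would enter next.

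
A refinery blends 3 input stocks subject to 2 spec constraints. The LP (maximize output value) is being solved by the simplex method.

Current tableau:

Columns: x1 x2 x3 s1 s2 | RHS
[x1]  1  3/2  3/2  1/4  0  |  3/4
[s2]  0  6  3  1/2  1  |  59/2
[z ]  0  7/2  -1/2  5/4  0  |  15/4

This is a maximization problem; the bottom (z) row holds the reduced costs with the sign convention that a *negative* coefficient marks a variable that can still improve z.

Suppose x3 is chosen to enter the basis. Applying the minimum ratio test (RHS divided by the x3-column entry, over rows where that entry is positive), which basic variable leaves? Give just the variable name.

Ratios: row 1 (x1): (3/4)/(3/2) = 1/2; row 2 (s2): (59/2)/3 = 59/6.
Minimum ratio 1/2 is in the x1 row, so x1 leaves.

x1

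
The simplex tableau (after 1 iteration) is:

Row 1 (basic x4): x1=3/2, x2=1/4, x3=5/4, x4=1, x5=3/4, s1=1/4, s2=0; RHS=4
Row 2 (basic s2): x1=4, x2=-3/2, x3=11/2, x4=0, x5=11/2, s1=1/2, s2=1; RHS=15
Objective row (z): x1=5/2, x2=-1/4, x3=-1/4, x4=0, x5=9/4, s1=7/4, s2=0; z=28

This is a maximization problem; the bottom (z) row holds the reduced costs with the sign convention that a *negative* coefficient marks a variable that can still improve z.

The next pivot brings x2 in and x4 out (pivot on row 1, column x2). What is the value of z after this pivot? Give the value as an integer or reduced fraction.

32

Minimum ratio for x2: 4/(1/4) = 16.
z changes by −(z-row coeff of x2)·ratio = −(-1/4)·16 = 4.
New z = 28 + 4 = 32.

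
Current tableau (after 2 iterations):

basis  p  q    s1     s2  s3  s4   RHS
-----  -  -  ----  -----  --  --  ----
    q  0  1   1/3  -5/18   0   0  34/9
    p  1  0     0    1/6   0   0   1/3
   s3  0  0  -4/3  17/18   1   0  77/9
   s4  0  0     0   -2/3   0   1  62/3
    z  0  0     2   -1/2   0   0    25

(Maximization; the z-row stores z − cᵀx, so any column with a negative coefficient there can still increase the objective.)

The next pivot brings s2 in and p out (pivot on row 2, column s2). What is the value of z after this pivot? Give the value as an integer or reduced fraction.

Minimum ratio for s2: (1/3)/(1/6) = 2.
z changes by −(z-row coeff of s2)·ratio = −(-1/2)·2 = 1.
New z = 25 + 1 = 26.

26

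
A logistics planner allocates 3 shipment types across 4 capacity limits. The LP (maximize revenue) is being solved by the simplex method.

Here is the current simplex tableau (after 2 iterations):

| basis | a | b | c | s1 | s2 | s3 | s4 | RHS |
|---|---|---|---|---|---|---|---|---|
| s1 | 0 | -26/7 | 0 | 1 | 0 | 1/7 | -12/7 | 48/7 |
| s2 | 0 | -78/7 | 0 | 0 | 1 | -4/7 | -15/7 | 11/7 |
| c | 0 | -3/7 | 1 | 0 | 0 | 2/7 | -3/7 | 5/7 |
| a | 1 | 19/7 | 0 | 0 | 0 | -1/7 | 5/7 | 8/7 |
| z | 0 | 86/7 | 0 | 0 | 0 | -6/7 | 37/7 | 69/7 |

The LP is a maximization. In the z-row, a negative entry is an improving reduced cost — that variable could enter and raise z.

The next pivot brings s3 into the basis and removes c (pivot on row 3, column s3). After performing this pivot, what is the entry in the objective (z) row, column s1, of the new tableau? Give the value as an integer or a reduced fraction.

0

Pivot element is row 3, column s3: 2/7.
Normalize row 3: new (row 3, s1) = 0/(2/7) = 0.
z-row ← z-row − (-6/7)·(new row 3): 0 − (-6/7)·0 = 0.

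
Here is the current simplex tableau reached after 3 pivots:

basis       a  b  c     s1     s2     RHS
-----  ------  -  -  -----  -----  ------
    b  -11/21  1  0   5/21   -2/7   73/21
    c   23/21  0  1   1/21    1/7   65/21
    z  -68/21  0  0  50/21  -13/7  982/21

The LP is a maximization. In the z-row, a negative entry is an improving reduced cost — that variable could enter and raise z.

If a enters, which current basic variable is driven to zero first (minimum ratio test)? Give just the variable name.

c

Ratios: row 1 (b): entry -11/21 ≤ 0, skip; row 2 (c): (65/21)/(23/21) = 65/23.
Minimum ratio 65/23 is in the c row, so c leaves.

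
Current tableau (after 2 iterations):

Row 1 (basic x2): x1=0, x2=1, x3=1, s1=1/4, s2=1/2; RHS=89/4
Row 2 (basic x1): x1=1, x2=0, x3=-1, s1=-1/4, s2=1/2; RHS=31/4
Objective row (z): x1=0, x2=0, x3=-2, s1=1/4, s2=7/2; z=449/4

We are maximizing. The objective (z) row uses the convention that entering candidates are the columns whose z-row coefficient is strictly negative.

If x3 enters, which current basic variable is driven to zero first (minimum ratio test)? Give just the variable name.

Ratios: row 1 (x2): (89/4)/1 = 89/4; row 2 (x1): entry -1 ≤ 0, skip.
Minimum ratio 89/4 is in the x2 row, so x2 leaves.

x2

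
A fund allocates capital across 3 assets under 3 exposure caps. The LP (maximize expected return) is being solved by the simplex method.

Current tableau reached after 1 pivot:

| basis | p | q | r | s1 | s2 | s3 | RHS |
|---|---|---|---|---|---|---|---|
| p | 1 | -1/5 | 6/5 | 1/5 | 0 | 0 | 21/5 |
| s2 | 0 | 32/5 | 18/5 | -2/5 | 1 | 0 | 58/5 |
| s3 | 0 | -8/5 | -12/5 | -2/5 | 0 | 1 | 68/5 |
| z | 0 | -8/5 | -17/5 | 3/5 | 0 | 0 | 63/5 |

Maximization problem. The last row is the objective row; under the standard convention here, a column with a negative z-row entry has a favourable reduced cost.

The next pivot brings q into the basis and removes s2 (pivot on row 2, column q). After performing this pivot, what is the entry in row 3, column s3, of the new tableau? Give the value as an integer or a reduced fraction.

1

Pivot element is row 2, column q: 32/5.
Normalize row 2: new (row 2, s3) = 0/(32/5) = 0.
row 3 ← row 3 − (-8/5)·(new row 2): 1 − (-8/5)·0 = 1.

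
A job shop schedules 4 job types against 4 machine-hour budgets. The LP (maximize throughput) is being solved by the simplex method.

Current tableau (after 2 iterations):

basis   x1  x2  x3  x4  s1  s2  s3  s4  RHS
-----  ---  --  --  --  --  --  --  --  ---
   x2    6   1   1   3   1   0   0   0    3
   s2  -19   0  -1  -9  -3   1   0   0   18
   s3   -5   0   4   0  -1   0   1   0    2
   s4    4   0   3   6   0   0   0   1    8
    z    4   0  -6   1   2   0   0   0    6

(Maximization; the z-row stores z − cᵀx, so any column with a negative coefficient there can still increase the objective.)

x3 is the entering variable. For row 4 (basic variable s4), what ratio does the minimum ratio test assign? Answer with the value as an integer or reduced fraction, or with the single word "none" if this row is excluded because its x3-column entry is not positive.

Ratio = RHS / (x3 entry) = 8 / 3 = 8/3.

8/3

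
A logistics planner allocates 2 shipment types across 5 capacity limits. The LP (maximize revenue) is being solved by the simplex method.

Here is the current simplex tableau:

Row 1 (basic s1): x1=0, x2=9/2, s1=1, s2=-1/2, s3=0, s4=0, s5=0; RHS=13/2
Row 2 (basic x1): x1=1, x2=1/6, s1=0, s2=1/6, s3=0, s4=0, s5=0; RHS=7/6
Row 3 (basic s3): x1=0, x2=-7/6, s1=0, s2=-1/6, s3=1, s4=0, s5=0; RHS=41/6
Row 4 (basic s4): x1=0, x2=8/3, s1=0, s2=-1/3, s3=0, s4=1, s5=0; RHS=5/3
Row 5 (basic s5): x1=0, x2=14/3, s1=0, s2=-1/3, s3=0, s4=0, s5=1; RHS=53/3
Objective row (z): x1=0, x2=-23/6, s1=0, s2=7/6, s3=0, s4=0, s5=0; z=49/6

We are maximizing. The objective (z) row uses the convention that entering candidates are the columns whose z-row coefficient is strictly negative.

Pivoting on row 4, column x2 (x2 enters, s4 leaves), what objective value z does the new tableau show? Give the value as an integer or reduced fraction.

Minimum ratio for x2: (5/3)/(8/3) = 5/8.
z changes by −(z-row coeff of x2)·ratio = −(-23/6)·(5/8) = 115/48.
New z = 49/6 + (115/48) = 169/16.

169/16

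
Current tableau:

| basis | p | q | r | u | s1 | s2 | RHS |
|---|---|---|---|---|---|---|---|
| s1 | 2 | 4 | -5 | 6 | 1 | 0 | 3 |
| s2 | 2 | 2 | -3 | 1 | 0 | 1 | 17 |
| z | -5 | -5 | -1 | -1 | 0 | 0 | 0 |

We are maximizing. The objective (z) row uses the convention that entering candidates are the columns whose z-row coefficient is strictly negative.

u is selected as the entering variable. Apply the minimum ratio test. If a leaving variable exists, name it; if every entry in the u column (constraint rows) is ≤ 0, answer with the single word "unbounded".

Ratios: row 1 (s1): 3/6 = 1/2; row 2 (s2): 17/1 = 17.
Minimum ratio is in the s1 row, so s1 leaves.

s1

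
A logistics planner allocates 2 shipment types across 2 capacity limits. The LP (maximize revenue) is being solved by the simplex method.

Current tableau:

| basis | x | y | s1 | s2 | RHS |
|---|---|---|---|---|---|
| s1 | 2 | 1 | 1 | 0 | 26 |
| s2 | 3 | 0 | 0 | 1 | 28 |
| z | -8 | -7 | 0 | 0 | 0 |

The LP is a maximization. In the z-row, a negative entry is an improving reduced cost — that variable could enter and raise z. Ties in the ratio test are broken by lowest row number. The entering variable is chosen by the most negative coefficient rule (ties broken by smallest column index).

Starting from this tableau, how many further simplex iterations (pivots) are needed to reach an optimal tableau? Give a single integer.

pivot: x in, s2 out → z = 224/3
pivot: y in, s1 out → z = 126
pivot: s2 in, x out → z = 182
No improving column remains; optimal.

3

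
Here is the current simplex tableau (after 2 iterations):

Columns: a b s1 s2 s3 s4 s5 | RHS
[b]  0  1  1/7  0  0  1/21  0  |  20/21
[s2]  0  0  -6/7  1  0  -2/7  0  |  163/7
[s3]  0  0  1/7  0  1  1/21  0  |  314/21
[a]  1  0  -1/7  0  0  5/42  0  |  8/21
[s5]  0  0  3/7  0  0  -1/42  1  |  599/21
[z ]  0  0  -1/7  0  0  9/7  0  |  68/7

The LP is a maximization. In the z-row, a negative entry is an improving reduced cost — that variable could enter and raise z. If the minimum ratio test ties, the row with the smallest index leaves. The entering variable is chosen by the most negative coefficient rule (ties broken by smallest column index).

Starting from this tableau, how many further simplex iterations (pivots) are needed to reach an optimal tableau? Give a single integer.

pivot: s1 in, b out → z = 32/3
No improving column remains; optimal.

1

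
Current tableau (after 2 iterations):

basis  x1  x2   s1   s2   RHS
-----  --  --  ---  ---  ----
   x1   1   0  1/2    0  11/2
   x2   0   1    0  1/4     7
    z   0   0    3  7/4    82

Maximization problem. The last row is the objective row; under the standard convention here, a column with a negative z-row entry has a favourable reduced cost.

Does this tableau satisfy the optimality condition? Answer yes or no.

yes

No objective-row coefficient is strictly negative, so no entering variable exists; the tableau is optimal.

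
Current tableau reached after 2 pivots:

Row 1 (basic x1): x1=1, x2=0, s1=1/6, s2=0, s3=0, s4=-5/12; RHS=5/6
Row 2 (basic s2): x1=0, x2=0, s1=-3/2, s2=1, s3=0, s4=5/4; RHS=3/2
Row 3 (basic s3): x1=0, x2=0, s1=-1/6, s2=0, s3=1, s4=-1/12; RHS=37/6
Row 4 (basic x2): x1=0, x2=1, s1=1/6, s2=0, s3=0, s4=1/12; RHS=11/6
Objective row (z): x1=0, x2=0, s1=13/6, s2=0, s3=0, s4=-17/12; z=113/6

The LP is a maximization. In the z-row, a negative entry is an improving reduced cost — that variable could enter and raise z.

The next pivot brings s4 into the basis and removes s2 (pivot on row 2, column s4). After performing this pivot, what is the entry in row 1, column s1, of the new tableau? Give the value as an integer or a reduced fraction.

Pivot element is row 2, column s4: 5/4.
Normalize row 2: new (row 2, s1) = (-3/2)/(5/4) = -6/5.
row 1 ← row 1 − (-5/12)·(new row 2): 1/6 − (-5/12)·(-6/5) = -1/3.

-1/3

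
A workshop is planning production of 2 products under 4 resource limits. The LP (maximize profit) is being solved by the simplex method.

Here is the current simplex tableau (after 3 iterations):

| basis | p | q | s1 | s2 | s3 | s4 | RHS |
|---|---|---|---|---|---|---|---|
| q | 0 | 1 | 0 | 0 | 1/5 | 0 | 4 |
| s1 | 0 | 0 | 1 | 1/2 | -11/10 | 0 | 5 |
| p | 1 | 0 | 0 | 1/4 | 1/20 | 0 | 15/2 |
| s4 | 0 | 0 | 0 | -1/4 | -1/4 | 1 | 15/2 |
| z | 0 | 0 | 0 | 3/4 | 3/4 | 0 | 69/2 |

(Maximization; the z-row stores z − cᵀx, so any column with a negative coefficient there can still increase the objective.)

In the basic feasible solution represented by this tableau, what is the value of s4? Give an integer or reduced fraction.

15/2

s4 is basic (row 4); its value is the RHS of that row: 15/2.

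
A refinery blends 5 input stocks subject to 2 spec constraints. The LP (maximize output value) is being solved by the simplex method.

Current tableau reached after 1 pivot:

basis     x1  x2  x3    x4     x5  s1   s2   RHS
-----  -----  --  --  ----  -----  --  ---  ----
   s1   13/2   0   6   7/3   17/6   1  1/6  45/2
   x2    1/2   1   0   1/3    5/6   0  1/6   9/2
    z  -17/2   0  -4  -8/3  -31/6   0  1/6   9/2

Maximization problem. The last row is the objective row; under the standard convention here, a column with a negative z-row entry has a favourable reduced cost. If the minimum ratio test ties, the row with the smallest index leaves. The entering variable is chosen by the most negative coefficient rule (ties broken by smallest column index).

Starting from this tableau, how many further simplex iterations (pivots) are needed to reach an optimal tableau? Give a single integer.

pivot: x1 in, s1 out → z = 441/13
pivot: x5 in, x2 out → z = 81/2
No improving column remains; optimal.

2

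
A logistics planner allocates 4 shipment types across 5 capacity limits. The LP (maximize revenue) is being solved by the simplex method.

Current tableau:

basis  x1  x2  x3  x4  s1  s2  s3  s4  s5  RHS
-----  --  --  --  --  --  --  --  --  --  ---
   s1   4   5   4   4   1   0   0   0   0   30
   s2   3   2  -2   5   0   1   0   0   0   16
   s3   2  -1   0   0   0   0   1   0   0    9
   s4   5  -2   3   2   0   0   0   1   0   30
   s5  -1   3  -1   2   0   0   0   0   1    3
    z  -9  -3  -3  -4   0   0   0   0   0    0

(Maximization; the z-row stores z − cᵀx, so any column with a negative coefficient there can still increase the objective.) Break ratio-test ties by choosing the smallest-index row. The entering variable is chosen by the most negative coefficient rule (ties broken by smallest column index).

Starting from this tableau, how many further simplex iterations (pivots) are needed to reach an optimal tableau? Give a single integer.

3

pivot: x1 in, s3 out → z = 81/2
pivot: x2 in, s2 out → z = 321/7
pivot: x3 in, s1 out → z = 2925/56
No improving column remains; optimal.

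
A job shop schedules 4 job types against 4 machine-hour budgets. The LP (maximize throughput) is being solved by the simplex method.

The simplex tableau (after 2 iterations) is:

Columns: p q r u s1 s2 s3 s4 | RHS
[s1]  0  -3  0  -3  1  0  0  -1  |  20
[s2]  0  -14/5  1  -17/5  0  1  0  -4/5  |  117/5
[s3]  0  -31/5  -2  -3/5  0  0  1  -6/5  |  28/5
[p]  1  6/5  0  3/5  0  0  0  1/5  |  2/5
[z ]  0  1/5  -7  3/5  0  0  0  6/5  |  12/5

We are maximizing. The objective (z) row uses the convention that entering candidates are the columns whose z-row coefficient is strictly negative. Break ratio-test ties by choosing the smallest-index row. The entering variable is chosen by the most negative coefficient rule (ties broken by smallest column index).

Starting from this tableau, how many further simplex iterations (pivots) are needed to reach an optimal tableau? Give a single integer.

pivot: r in, s2 out → z = 831/5
pivot: u in, p out → z = 545/3
No improving column remains; optimal.

2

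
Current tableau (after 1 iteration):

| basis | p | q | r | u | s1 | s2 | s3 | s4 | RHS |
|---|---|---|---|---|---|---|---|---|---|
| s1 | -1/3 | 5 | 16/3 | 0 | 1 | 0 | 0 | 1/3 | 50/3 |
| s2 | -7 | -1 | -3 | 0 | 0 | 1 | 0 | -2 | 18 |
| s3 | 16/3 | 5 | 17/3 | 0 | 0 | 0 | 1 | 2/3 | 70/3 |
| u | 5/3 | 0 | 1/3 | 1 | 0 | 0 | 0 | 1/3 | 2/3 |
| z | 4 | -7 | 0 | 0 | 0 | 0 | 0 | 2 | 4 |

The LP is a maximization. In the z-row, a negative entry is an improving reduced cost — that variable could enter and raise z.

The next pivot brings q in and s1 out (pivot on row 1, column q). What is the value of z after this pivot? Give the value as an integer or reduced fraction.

Minimum ratio for q: (50/3)/5 = 10/3.
z changes by −(z-row coeff of q)·ratio = −(-7)·(10/3) = 70/3.
New z = 4 + (70/3) = 82/3.

82/3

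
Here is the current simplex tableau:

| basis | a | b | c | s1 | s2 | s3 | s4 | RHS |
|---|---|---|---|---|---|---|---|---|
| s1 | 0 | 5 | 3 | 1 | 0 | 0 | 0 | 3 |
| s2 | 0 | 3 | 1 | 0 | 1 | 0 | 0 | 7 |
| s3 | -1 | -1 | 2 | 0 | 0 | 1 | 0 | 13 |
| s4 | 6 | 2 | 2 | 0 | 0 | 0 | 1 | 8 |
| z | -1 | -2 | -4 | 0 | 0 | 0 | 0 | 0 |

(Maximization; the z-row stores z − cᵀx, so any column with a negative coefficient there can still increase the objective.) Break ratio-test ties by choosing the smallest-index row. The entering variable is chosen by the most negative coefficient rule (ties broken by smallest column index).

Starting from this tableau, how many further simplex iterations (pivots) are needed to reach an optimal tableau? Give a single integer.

pivot: c in, s1 out → z = 4
pivot: a in, s4 out → z = 5
No improving column remains; optimal.

2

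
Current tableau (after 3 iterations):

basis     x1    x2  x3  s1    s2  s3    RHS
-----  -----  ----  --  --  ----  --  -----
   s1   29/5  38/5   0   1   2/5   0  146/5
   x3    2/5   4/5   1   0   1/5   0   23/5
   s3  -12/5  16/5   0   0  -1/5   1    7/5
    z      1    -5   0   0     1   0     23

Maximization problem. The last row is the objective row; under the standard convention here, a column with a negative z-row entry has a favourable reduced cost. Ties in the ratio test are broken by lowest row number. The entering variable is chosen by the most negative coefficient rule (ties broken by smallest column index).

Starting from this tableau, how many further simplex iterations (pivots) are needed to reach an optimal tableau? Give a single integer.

pivot: x2 in, s3 out → z = 403/16
pivot: x1 in, s1 out → z = 251/8
No improving column remains; optimal.

2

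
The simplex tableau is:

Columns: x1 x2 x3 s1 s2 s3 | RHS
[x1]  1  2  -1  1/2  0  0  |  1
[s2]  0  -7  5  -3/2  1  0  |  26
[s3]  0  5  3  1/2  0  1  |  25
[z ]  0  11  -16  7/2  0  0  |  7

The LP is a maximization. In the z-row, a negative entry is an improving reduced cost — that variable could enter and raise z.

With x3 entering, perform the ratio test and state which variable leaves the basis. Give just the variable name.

s2

Ratios: row 1 (x1): entry -1 ≤ 0, skip; row 2 (s2): 26/5 = 26/5; row 3 (s3): 25/3 = 25/3.
Minimum ratio 26/5 is in the s2 row, so s2 leaves.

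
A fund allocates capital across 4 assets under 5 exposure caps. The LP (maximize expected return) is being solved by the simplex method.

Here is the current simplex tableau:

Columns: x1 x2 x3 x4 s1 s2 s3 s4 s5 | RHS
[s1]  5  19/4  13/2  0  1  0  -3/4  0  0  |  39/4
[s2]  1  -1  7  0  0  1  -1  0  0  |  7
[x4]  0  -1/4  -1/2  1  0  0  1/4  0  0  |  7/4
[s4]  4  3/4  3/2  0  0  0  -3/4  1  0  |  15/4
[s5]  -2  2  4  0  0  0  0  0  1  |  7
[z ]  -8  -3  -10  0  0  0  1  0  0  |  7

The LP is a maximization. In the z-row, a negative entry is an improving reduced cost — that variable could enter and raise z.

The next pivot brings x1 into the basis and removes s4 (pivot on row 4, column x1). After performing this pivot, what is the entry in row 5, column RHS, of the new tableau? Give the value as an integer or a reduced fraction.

71/8

Pivot element is row 4, column x1: 4.
Normalize row 4: new (row 4, RHS) = (15/4)/4 = 15/16.
row 5 ← row 5 − (-2)·(new row 4): 7 − (-2)·(15/16) = 71/8.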